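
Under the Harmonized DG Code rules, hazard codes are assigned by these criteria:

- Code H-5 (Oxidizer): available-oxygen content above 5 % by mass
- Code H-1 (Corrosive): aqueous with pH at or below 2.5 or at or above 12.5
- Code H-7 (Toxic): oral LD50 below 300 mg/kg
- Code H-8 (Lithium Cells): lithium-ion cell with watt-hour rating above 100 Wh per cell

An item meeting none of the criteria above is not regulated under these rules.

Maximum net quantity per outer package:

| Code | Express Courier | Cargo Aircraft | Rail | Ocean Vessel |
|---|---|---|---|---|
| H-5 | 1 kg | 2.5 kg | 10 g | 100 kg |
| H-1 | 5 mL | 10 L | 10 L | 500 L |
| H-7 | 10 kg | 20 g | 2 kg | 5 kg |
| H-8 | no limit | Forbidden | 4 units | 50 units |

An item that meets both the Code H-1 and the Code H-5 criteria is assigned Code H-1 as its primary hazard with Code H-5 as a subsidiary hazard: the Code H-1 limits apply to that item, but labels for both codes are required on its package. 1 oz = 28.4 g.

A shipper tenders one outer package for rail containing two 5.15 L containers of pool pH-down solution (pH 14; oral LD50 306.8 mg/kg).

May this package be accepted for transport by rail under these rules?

The pool pH-down solution has pH 14, which is ≥ 12.5, so it is Code H-1 (Corrosive).
Code H-1 quantity: two 5.15 L containers = 10.3 L.
10.3 L exceeds the rail limit of 10 L for Code H-1.

No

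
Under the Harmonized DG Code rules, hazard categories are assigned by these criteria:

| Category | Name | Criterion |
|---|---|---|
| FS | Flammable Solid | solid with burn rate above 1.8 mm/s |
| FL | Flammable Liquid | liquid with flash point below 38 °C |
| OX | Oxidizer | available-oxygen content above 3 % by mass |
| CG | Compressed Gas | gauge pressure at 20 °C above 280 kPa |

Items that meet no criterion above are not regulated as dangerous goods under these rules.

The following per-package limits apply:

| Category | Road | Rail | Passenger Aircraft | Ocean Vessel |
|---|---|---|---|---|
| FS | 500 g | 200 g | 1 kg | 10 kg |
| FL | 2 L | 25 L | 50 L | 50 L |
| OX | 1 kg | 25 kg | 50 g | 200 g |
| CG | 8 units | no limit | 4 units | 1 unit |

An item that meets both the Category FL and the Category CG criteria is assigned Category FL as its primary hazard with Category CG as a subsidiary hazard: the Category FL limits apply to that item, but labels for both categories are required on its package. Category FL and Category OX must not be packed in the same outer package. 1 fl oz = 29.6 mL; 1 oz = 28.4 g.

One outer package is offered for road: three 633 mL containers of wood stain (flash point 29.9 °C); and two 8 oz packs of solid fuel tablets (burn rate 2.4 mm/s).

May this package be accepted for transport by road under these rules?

Yes

With flash point 29.9 °C (< 38 °C), the wood stain falls in Category FL.
Burn rate 2.4 mm/s meets the Category FS criterion (Flammable Solid), so the solid fuel tablets are Category FS.
Category FL quantity: three 633 mL containers = 1.899 L.
1.899 L ≤ 2 L (road limit, Category FL) — within limit.
Category FS quantity: two 8 oz packs = 454.4 g.
That is within the Category FS road limit of 500 g.
The segregation rule (Category FL with Category OX) does not apply to Category FL with Category FS.
Every hazard category is within its road limit and no segregation rule is violated.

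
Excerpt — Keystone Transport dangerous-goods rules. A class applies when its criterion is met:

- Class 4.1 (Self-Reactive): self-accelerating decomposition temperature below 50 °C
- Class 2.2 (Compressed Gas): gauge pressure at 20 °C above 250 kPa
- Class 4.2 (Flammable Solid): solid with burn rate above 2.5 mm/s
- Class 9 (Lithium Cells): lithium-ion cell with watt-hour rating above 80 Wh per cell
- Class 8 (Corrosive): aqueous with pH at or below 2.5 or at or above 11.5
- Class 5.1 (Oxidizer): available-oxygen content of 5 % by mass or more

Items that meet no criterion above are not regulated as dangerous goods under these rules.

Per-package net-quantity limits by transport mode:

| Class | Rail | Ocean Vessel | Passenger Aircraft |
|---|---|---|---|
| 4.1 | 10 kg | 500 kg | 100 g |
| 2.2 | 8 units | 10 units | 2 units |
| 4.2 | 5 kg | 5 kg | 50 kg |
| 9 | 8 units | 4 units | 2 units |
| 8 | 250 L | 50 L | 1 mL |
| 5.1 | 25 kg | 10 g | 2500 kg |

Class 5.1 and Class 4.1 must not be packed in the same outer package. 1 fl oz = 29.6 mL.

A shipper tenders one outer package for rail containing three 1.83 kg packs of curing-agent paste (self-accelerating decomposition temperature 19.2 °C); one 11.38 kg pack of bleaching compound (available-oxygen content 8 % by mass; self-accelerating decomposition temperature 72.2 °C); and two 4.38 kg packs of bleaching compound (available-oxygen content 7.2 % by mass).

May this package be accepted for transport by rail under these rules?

No

With self-accelerating decomposition temperature 19.2 °C (< 50 °C), the curing-agent paste falls in Class 4.1.
The bleaching compound has available-oxygen content 8 % by mass, which is ≥ 5 % by mass, so it is Class 5.1 (Oxidizer).
Available-oxygen content 7.2 % by mass meets the Class 5.1 criterion (Oxidizer), so the bleaching compound is Class 5.1.
Total Class 5.1: 11.38 kg + (two 4.38 kg packs = 8.76 kg) = 20.14 kg.
20.14 kg ≤ 25 kg (rail limit, Class 5.1) — within limit.
Class 4.1 quantity: three 1.83 kg packs = 5.49 kg.
5.49 kg is within the rail limit of 10 kg for Class 4.1.
Class 5.1 and Class 4.1 may not share an outer package.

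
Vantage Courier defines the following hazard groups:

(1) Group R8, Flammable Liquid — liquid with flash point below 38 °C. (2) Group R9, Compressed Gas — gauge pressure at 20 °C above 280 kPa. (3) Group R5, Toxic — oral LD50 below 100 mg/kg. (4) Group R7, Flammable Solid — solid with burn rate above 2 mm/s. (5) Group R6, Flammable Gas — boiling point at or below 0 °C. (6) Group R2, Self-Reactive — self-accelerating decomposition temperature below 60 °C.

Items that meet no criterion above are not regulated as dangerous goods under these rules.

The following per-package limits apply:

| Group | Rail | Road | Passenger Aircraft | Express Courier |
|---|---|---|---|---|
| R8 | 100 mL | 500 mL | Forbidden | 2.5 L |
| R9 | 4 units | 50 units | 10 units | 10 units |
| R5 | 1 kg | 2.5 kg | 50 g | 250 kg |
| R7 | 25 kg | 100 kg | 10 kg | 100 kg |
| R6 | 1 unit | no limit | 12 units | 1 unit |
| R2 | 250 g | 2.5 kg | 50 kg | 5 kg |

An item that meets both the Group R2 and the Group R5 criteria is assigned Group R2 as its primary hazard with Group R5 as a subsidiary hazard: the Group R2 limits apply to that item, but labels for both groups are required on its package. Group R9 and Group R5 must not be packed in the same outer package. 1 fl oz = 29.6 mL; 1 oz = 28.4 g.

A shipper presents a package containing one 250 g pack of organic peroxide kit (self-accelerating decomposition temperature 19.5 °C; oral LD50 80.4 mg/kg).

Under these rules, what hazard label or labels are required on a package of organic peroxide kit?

Group R2 and R5

With self-accelerating decomposition temperature 19.5 °C (< 60 °C), the organic peroxide kit falls in Group R2.
Oral LD50 80.4 mg/kg meets the Group R5 criterion (Toxic), so the organic peroxide kit is Group R5.
By the precedence rule Group R2 is primary and Group R5 is subsidiary, and that rule requires both labels on the package.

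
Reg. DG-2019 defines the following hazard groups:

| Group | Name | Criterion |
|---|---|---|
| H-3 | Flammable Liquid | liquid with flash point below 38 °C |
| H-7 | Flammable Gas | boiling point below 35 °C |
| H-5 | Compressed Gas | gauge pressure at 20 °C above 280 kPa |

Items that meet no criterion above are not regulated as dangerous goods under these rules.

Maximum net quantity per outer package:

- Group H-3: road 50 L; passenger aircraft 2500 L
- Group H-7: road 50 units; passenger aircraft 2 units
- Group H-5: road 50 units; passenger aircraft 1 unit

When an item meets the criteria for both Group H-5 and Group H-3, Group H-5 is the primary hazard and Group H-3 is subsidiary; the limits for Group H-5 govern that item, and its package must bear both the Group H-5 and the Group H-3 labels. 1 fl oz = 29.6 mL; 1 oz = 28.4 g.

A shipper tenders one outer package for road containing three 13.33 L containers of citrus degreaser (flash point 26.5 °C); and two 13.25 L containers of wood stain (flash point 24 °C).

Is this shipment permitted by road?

Citrus degreaser: flash point 26.5 °C < 38 °C → Group H-3 (Flammable Liquid).
With flash point 24 °C (< 38 °C), the wood stain falls in Group H-3.
Group H-3 net quantity: (three 13.33 L containers = 39.99 L) + (two 13.25 L containers = 26.5 L) = 66.49 L.
That exceeds the Group H-3 road limit of 50 L.

No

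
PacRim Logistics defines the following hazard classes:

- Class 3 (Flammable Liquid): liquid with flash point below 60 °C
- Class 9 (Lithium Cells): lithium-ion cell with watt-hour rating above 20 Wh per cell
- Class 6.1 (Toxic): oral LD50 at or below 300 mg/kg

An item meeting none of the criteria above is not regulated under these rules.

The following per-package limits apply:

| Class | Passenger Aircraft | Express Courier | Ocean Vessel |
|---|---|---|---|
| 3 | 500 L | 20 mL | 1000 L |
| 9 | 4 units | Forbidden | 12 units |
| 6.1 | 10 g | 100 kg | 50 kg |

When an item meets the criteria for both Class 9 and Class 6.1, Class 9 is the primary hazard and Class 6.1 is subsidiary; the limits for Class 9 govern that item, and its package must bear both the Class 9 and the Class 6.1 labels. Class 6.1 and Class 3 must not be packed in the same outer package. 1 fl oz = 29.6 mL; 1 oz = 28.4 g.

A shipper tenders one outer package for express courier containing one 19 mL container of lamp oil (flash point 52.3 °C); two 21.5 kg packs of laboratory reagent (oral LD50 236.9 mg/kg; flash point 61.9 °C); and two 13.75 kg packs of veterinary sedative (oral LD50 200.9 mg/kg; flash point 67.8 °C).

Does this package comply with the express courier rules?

With flash point 52.3 °C (< 60 °C), the lamp oil falls in Class 3.
With oral LD50 236.9 mg/kg (≤ 300 mg/kg), the laboratory reagent falls in Class 6.1.
The veterinary sedative has oral LD50 200.9 mg/kg, which is ≤ 300 mg/kg, so it is Class 6.1 (Toxic).
Total Class 6.1: (two 21.5 kg packs = 43 kg) + (two 13.75 kg packs = 27.5 kg) = 70.5 kg.
70.5 kg is within the express courier limit of 100 kg for Class 6.1.
Class 3 quantity: 19 mL.
19 mL ≤ 20 mL (express courier limit, Class 3) — within limit.
Class 6.1 and Class 3 may not share an outer package.

No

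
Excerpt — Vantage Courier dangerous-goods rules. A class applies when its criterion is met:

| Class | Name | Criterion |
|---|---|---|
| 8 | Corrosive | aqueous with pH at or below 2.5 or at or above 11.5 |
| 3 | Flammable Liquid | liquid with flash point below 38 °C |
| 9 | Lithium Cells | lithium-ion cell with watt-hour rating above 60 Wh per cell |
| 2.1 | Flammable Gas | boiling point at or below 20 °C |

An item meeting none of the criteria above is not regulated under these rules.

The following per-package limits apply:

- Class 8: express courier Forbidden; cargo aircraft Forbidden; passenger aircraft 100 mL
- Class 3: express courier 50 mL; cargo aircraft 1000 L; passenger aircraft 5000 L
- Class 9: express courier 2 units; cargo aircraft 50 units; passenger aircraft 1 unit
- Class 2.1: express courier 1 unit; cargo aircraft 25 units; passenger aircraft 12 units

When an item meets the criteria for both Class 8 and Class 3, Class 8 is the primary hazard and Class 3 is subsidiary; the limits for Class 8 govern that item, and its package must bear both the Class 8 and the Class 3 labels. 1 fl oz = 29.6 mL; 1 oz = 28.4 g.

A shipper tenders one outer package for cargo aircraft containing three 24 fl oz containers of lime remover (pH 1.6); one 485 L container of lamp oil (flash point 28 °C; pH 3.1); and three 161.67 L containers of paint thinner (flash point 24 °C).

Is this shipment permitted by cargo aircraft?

Lime remover: pH 1.6 ≤ 2.5 → Class 8 (Corrosive).
Flash point 28 °C meets the Class 3 criterion (Flammable Liquid), so the lamp oil is Class 3.
Flash point 24 °C meets the Class 3 criterion (Flammable Liquid), so the paint thinner is Class 3.
Class 3 net quantity: 485 L + (three 161.67 L containers = 485.01 L) = 970.01 L.
970.01 L is within the cargo aircraft limit of 1000 L for Class 3.
Class 8 quantity: three 24 fl oz containers = 2131.2 mL.
Class 8 is Forbidden by cargo aircraft.

No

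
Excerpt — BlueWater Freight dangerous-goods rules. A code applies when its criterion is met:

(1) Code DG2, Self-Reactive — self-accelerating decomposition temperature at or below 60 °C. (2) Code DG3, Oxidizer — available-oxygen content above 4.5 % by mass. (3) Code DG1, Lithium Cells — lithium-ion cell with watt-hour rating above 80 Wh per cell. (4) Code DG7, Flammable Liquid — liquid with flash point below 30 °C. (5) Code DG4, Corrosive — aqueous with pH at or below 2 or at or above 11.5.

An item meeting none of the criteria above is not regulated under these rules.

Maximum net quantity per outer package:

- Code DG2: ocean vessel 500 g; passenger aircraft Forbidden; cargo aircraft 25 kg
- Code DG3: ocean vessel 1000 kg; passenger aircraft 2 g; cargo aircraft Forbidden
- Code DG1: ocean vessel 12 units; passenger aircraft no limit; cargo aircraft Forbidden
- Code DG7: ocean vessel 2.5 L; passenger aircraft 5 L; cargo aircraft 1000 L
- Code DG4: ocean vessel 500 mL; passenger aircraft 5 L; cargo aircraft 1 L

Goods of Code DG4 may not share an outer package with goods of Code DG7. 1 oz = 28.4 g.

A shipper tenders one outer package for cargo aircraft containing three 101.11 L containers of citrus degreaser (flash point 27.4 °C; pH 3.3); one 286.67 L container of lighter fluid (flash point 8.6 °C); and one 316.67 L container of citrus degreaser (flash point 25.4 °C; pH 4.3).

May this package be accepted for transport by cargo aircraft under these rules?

Yes

With flash point 27.4 °C (< 30 °C), the citrus degreaser falls in Code DG7.
Flash point 8.6 °C meets the Code DG7 criterion (Flammable Liquid), so the lighter fluid is Code DG7.
Flash point 25.4 °C meets the Code DG7 criterion (Flammable Liquid), so the citrus degreaser is Code DG7.
Code DG7 net quantity: (three 101.11 L containers = 303.33 L) + 286.67 L + 316.67 L = 906.67 L.
906.67 L is within the cargo aircraft limit of 1000 L for Code DG7.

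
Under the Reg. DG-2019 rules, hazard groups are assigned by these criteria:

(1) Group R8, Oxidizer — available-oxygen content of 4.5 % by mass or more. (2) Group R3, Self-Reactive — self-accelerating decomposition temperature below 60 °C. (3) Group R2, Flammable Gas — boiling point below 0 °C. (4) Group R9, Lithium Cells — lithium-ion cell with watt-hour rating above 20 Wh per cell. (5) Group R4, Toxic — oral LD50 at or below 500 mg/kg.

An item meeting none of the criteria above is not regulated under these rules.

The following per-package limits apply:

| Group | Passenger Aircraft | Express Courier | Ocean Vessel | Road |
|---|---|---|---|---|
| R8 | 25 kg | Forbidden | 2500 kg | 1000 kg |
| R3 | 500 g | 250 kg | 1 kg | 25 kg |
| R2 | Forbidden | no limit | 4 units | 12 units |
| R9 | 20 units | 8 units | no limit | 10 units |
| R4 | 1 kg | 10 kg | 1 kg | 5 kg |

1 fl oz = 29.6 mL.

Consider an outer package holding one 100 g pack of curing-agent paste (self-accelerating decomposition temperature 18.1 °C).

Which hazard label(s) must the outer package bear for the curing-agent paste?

Self-accelerating decomposition temperature 18.1 °C meets the Group R3 criterion (Self-Reactive), so the curing-agent paste is Group R3.
Only the Group R3 label is required.

Group R3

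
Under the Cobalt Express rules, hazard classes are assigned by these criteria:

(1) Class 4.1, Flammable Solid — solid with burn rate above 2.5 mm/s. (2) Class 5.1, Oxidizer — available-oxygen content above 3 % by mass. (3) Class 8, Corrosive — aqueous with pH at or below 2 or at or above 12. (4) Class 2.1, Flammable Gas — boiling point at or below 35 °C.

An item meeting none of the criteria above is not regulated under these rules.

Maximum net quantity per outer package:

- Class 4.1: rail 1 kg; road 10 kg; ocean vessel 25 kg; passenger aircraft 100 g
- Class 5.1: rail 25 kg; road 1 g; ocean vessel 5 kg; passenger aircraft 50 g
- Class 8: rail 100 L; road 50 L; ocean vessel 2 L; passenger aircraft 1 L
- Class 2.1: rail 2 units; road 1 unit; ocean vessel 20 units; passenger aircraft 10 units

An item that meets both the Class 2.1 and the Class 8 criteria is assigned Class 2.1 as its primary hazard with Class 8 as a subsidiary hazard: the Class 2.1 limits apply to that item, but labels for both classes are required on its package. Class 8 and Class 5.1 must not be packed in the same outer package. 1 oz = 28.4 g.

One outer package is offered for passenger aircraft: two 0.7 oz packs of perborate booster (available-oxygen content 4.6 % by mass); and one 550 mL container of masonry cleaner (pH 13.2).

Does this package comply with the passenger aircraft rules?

No

Perborate booster: available-oxygen content 4.6 % by mass > 3 % by mass → Class 5.1 (Oxidizer).
pH 13.2 meets the Class 8 criterion (Corrosive), so the masonry cleaner is Class 8.
Class 8 quantity: 550 mL.
550 mL ≤ 1 L (passenger aircraft limit, Class 8) — within limit.
Class 5.1 quantity: two 0.7 oz packs = 39.76 g.
39.76 g is within the passenger aircraft limit of 50 g for Class 5.1.
Class 8 and Class 5.1 may not share an outer package.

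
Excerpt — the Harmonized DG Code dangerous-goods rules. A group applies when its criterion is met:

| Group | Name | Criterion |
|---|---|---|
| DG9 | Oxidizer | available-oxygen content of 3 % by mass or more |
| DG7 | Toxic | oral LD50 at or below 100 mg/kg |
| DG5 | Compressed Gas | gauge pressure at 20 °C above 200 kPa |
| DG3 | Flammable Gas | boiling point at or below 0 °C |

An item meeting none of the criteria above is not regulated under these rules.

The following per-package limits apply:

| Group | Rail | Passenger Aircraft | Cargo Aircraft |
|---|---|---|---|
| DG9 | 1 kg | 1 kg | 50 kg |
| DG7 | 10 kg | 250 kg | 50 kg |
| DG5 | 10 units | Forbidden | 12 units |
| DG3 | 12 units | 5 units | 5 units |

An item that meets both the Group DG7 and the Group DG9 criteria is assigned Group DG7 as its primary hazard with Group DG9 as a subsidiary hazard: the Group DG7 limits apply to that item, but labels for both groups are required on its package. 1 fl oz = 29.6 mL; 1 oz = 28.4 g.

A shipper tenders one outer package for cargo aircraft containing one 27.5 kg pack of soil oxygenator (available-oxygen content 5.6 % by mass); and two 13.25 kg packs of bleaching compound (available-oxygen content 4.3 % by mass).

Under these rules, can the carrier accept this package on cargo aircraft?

Soil oxygenator: available-oxygen content 5.6 % by mass ≥ 3 % by mass → Group DG9 (Oxidizer).
The bleaching compound has available-oxygen content 4.3 % by mass, which is ≥ 3 % by mass, so it is Group DG9 (Oxidizer).
Total Group DG9: 27.5 kg + (two 13.25 kg packs = 26.5 kg) = 54 kg.
54 kg exceeds the cargo aircraft limit of 50 kg for Group DG9.

No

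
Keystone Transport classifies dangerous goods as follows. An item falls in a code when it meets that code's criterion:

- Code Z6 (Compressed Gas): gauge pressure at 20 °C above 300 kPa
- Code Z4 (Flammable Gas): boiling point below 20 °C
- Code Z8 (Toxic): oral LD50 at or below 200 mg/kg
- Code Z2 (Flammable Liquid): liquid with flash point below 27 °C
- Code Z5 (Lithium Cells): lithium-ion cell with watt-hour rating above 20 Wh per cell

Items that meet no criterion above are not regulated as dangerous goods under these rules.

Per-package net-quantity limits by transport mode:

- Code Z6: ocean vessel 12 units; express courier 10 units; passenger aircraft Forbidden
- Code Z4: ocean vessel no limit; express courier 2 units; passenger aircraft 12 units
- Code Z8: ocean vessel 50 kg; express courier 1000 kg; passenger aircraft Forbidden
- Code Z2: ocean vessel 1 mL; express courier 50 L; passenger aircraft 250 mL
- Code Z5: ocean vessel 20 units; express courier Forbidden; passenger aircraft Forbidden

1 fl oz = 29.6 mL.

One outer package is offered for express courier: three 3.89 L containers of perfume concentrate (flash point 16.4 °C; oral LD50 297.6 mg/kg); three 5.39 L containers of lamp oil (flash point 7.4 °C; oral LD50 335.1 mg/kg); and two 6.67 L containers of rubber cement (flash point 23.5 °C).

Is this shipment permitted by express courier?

The perfume concentrate has flash point 16.4 °C, which is < 27 °C, so it is Code Z2 (Flammable Liquid).
Lamp oil: flash point 7.4 °C < 27 °C → Code Z2 (Flammable Liquid).
Rubber cement: flash point 23.5 °C < 27 °C → Code Z2 (Flammable Liquid).
Total Code Z2: (three 3.89 L containers = 11.67 L) + (three 5.39 L containers = 16.17 L) + (two 6.67 L containers = 13.34 L) = 41.18 L.
41.18 L ≤ 50 L (express courier limit, Code Z2) — within limit.

Yes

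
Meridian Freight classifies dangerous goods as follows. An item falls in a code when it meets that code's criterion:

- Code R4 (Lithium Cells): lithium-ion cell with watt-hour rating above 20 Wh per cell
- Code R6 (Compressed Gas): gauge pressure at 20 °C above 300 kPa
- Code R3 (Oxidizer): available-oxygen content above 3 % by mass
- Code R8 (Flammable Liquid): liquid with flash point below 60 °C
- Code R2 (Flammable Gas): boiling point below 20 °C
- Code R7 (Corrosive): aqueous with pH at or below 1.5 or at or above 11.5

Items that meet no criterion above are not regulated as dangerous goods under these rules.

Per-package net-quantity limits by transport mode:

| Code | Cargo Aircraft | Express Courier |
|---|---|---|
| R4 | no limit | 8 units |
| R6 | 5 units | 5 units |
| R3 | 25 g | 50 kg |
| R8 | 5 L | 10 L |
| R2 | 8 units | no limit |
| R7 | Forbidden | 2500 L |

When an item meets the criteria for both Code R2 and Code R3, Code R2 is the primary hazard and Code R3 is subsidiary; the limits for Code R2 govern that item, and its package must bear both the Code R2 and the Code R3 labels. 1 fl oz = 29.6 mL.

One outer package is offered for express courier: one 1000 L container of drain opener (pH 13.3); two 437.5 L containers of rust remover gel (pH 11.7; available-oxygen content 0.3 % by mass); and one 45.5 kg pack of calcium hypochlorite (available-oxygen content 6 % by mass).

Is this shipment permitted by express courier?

pH 13.3 meets the Code R7 criterion (Corrosive), so the drain opener is Code R7.
pH 11.7 meets the Code R7 criterion (Corrosive), so the rust remover gel is Code R7.
With available-oxygen content 6 % by mass (> 3 % by mass), the calcium hypochlorite falls in Code R3.
Code R3 quantity: 45.5 kg.
That is within the Code R3 express courier limit of 50 kg.
Code R7 net quantity: 1000 L + (two 437.5 L containers = 875 L) = 1875 L.
That is within the Code R7 express courier limit of 2500 L.
Every hazard code is within its express courier limit and no segregation rule is violated.

Yes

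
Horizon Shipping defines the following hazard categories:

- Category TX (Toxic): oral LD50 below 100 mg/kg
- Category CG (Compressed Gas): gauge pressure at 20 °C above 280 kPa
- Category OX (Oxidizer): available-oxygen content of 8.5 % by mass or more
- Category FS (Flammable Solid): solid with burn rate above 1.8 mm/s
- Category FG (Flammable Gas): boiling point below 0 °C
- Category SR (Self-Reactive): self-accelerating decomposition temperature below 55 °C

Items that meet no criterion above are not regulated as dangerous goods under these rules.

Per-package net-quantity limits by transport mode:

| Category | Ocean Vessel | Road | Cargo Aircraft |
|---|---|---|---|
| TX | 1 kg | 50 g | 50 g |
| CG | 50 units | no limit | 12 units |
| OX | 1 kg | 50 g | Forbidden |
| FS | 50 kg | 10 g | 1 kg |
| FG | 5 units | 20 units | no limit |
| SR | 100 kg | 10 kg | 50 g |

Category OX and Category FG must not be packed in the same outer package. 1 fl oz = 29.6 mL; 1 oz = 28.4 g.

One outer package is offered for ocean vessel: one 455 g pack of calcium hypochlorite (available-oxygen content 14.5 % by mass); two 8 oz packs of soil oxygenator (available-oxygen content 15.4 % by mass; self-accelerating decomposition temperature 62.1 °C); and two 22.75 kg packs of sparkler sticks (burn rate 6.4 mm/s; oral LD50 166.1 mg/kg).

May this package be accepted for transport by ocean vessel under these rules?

Yes

With available-oxygen content 14.5 % by mass (≥ 8.5 % by mass), the calcium hypochlorite falls in Category OX.
Available-oxygen content 15.4 % by mass meets the Category OX criterion (Oxidizer), so the soil oxygenator is Category OX.
Sparkler sticks: burn rate 6.4 mm/s > 1.8 mm/s → Category FS (Flammable Solid).
Category OX net quantity: 455 g + (two 8 oz packs = 454.4 g) = 909.4 g.
909.4 g ≤ 1 kg (ocean vessel limit, Category OX) — within limit.
Category FS quantity: two 22.75 kg packs = 45.5 kg.
45.5 kg is within the ocean vessel limit of 50 kg for Category FS.
The segregation rule (Category OX with Category FG) does not apply to Category OX with Category FS.
Every hazard category is within its ocean vessel limit and no segregation rule is violated.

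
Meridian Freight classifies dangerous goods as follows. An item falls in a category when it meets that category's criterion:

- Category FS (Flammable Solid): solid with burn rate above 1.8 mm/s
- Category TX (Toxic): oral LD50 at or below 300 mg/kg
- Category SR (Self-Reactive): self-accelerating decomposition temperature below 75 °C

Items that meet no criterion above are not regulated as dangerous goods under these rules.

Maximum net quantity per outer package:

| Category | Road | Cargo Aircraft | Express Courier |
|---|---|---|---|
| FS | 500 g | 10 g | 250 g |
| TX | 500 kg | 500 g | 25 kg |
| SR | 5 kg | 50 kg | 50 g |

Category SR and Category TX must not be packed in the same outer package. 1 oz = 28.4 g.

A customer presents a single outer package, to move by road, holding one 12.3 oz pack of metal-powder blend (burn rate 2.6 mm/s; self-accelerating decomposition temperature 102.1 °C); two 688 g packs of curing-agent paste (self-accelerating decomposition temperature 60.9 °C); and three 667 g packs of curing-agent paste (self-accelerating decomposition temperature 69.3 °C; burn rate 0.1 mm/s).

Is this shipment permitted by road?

The metal-powder blend has burn rate 2.6 mm/s, which is > 1.8 mm/s, so it is Category FS (Flammable Solid).
Self-accelerating decomposition temperature 60.9 °C meets the Category SR criterion (Self-Reactive), so the curing-agent paste is Category SR.
Curing-agent paste: self-accelerating decomposition temperature 69.3 °C < 75 °C → Category SR (Self-Reactive).
Category SR net quantity: (two 688 g packs = 1.376 kg) + (three 667 g packs = 2.001 kg) = 3.377 kg.
That is within the Category SR road limit of 5 kg.
Category FS quantity: one 12.3 oz pack = 349.32 g.
349.32 g ≤ 500 g (road limit, Category FS) — within limit.
The segregation rule (Category SR with Category TX) does not apply to Category SR with Category FS.
Every hazard category is within its road limit and no segregation rule is violated.

Yes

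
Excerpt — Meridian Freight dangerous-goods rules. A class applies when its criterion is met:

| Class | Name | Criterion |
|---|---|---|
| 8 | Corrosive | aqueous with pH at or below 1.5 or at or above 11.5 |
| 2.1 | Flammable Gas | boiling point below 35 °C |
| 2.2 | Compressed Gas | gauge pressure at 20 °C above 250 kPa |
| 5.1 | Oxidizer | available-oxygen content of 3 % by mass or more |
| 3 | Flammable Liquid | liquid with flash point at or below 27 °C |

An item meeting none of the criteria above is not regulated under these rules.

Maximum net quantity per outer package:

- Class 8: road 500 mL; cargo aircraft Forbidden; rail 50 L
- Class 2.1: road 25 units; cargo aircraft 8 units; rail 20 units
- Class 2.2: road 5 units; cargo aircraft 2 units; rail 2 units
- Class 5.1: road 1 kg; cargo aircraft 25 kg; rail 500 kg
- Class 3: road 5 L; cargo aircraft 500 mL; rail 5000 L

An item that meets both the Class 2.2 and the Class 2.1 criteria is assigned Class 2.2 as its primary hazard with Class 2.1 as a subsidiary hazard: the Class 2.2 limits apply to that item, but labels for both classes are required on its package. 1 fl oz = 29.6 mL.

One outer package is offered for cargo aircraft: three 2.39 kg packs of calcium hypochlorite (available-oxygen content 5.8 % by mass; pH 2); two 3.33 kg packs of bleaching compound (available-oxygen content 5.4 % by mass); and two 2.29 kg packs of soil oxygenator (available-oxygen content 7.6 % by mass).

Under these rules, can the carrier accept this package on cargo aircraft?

Yes

Calcium hypochlorite: available-oxygen content 5.8 % by mass ≥ 3 % by mass → Class 5.1 (Oxidizer).
With available-oxygen content 5.4 % by mass (≥ 3 % by mass), the bleaching compound falls in Class 5.1.
Available-oxygen content 7.6 % by mass meets the Class 5.1 criterion (Oxidizer), so the soil oxygenator is Class 5.1.
Total Class 5.1: (three 2.39 kg packs = 7.17 kg) + (two 3.33 kg packs = 6.66 kg) + (two 2.29 kg packs = 4.58 kg) = 18.41 kg.
18.41 kg ≤ 25 kg (cargo aircraft limit, Class 5.1) — within limit.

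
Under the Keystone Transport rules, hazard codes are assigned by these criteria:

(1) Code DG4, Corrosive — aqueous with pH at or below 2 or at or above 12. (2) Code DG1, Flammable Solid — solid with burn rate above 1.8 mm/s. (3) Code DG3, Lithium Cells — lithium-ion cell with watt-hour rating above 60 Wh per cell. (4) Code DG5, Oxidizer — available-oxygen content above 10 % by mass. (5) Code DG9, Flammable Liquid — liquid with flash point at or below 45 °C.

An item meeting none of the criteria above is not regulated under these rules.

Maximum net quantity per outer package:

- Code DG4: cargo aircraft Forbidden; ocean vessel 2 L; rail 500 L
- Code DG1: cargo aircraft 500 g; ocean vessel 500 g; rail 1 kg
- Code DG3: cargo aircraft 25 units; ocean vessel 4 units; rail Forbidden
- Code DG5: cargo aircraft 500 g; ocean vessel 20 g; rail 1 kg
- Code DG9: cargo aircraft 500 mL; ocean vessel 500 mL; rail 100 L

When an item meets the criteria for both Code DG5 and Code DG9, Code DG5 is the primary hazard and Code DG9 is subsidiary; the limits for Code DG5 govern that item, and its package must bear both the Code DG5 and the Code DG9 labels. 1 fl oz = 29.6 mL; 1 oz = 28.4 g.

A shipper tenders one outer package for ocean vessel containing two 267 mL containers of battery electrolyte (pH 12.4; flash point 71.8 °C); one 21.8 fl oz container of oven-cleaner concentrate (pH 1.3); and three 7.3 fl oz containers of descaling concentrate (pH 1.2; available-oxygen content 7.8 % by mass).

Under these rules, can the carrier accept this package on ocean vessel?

Yes

With pH 12.4 (≥ 12), the battery electrolyte falls in Code DG4.
Oven-cleaner concentrate: pH 1.3 ≤ 2 → Code DG4 (Corrosive).
pH 1.2 meets the Code DG4 criterion (Corrosive), so the descaling concentrate is Code DG4.
Code DG4 net quantity: (two 267 mL containers = 534 mL) + (one 21.8 fl oz container = 645.28 mL) + (three 7.3 fl oz containers = 648.24 mL) = 1827.52 mL.
That is within the Code DG4 ocean vessel limit of 2 L.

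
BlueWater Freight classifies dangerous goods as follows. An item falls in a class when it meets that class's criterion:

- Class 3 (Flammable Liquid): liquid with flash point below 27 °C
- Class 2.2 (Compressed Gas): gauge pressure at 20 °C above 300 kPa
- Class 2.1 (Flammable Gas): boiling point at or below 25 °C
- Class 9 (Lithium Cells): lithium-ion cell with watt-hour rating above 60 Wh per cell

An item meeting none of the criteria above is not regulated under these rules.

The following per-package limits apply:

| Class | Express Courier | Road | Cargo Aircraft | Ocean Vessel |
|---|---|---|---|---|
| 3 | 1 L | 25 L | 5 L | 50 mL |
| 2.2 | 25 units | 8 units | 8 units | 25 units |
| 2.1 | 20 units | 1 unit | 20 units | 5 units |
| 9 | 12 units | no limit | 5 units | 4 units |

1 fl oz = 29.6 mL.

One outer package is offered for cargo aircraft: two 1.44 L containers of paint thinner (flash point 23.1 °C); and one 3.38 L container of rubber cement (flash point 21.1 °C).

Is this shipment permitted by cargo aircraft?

No

Paint thinner: flash point 23.1 °C < 27 °C → Class 3 (Flammable Liquid).
With flash point 21.1 °C (< 27 °C), the rubber cement falls in Class 3.
Total Class 3: (two 1.44 L containers = 2.88 L) + 3.38 L = 6.26 L.
That exceeds the Class 3 cargo aircraft limit of 5 L.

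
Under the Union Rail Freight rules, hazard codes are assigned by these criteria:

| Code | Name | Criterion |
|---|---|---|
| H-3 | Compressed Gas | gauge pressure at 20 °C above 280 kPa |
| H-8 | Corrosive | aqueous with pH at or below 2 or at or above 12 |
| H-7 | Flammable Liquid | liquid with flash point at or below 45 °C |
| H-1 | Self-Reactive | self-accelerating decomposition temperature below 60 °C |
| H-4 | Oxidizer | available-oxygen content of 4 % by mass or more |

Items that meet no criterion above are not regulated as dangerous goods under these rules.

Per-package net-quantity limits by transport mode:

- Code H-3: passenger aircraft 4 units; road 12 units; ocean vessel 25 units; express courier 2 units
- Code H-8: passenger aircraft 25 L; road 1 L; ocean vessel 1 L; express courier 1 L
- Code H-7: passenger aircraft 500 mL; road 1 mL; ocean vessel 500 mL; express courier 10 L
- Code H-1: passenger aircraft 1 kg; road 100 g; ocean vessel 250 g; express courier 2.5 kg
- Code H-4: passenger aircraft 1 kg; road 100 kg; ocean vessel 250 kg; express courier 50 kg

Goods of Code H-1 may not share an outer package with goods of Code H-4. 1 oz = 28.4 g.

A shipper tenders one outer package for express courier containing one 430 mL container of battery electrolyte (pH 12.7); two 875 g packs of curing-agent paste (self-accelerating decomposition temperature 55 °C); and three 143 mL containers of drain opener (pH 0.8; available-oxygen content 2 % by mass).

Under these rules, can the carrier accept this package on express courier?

Yes

The battery electrolyte has pH 12.7, which is ≥ 12, so it is Code H-8 (Corrosive).
With self-accelerating decomposition temperature 55 °C (< 60 °C), the curing-agent paste falls in Code H-1.
With pH 0.8 (≤ 2), the drain opener falls in Code H-8.
Code H-1 quantity: two 875 g packs = 1.75 kg.
1.75 kg ≤ 2.5 kg (express courier limit, Code H-1) — within limit.
Code H-8 net quantity: 430 mL + (three 143 mL containers = 429 mL) = 859 mL.
859 mL is within the express courier limit of 1 L for Code H-8.
The segregation rule (Code H-1 with Code H-4) does not apply to Code H-1 with Code H-8.
Every hazard code is within its express courier limit and no segregation rule is violated.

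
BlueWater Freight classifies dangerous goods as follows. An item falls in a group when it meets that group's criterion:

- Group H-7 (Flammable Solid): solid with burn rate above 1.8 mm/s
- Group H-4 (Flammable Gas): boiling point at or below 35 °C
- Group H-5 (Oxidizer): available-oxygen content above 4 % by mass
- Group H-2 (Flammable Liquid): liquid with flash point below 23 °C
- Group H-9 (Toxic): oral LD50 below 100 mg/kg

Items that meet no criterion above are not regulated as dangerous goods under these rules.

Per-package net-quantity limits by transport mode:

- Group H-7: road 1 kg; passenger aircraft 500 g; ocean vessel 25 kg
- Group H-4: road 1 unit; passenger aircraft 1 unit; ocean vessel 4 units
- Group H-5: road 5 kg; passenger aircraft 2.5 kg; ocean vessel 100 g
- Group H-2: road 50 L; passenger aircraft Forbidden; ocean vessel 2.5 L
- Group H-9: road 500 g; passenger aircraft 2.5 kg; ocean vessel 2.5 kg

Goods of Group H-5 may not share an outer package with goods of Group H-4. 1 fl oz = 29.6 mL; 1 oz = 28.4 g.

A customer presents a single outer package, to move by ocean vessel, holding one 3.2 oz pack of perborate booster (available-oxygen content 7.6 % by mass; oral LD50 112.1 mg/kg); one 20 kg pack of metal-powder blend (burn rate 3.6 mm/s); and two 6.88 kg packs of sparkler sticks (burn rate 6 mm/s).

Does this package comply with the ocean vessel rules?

No

Available-oxygen content 7.6 % by mass meets the Group H-5 criterion (Oxidizer), so the perborate booster is Group H-5.
With burn rate 3.6 mm/s (> 1.8 mm/s), the metal-powder blend falls in Group H-7.
The sparkler sticks have burn rate 6 mm/s, which is > 1.8 mm/s, so they are Group H-7 (Flammable Solid).
Group H-7 net quantity: 20 kg + (two 6.88 kg packs = 13.76 kg) = 33.76 kg.
33.76 kg > 25 kg (ocean vessel limit, Group H-7) — over the limit.
Group H-5 quantity: one 3.2 oz pack = 90.88 g.
That is within the Group H-5 ocean vessel limit of 100 g.
The segregation rule (Group H-5 with Group H-4) does not apply to Group H-7 with Group H-5.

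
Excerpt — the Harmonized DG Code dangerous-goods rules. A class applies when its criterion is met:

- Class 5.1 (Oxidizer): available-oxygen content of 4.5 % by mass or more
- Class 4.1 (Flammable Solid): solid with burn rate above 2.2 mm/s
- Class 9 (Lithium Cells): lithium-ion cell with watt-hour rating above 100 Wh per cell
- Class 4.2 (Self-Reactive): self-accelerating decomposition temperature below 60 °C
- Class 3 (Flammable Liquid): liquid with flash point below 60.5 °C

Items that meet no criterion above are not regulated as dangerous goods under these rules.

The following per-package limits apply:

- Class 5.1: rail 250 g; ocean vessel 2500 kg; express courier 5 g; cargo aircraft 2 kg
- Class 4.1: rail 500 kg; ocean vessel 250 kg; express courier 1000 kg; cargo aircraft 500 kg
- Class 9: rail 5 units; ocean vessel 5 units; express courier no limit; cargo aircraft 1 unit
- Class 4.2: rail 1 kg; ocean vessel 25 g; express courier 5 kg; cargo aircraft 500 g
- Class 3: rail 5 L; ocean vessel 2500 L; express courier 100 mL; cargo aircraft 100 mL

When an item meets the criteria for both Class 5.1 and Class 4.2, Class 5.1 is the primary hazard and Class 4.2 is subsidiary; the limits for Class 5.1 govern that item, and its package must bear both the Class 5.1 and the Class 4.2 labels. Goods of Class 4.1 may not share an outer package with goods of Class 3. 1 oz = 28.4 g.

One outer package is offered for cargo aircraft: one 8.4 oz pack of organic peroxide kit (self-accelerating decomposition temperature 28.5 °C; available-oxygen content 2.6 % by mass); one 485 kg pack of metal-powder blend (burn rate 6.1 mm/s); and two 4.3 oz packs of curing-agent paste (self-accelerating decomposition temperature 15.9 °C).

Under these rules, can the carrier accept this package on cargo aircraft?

Yes

With self-accelerating decomposition temperature 28.5 °C (< 60 °C), the organic peroxide kit falls in Class 4.2.
Burn rate 6.1 mm/s meets the Class 4.1 criterion (Flammable Solid), so the metal-powder blend is Class 4.1.
Self-accelerating decomposition temperature 15.9 °C meets the Class 4.2 criterion (Self-Reactive), so the curing-agent paste is Class 4.2.
Class 4.2 net quantity: (one 8.4 oz pack = 238.56 g) + (two 4.3 oz packs = 244.24 g) = 482.8 g.
That is within the Class 4.2 cargo aircraft limit of 500 g.
Class 4.1 quantity: 485 kg.
485 kg ≤ 500 kg (cargo aircraft limit, Class 4.1) — within limit.
The segregation rule (Class 4.1 with Class 3) does not apply to Class 4.2 with Class 4.1.
Every hazard class is within its cargo aircraft limit and no segregation rule is violated.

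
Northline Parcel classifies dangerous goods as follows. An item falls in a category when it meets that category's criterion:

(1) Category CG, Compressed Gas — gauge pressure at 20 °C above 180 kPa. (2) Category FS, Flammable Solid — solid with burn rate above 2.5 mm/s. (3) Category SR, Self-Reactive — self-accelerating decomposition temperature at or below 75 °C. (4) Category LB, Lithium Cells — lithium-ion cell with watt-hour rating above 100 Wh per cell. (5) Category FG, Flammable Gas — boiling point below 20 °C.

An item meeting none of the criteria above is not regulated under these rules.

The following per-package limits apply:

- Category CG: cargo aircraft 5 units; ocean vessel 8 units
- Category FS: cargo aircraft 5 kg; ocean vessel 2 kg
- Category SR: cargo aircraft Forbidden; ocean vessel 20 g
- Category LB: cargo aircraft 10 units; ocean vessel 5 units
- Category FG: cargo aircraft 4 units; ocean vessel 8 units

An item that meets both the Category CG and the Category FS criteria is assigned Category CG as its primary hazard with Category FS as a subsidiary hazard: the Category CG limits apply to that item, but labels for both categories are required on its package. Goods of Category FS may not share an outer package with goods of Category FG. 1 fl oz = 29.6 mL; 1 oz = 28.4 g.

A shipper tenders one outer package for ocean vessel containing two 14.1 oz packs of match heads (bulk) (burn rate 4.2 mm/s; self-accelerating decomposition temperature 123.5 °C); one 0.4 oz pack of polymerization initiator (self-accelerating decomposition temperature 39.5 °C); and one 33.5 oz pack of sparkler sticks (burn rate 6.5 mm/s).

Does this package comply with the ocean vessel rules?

The match heads (bulk) have burn rate 4.2 mm/s, which is > 2.5 mm/s, so they are Category FS (Flammable Solid).
With self-accelerating decomposition temperature 39.5 °C (≤ 75 °C), the polymerization initiator falls in Category SR.
With burn rate 6.5 mm/s (> 2.5 mm/s), the sparkler sticks fall in Category FS.
Total Category FS: (two 14.1 oz packs = 800.88 g) + (one 33.5 oz pack = 951.4 g) = 1752.28 g.
That is within the Category FS ocean vessel limit of 2 kg.
Category SR quantity: one 0.4 oz pack = 11.36 g.
That is within the Category SR ocean vessel limit of 20 g.
The segregation rule (Category FS with Category FG) does not apply to Category FS with Category SR.
Every hazard category is within its ocean vessel limit and no segregation rule is violated.

Yes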